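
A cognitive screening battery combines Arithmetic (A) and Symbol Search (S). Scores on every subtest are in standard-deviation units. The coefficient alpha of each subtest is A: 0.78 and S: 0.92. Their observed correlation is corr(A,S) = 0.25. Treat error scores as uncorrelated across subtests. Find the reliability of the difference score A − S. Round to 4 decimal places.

Var(A−S) = 1 + 1 − 2·0.25 = 2 − 0.5 = 1.5.
Under uncorrelated errors the observed covariances equal the true-score covariances, so only the own-variance terms attenuate.
True-score variance = [0.78 + 0.92] − 0.5 = 1.7 − 0.5 = 1.2.
Reliability = 1.2 / 1.5 = 0.8000.

0.8000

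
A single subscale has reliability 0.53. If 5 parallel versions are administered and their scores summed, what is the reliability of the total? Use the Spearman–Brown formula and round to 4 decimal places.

ρ_k = kρ / (1 + (k−1)ρ) = 5·0.53 / (1 + 4·0.53) = 2.650 / 3.120 = 0.8494.

0.8494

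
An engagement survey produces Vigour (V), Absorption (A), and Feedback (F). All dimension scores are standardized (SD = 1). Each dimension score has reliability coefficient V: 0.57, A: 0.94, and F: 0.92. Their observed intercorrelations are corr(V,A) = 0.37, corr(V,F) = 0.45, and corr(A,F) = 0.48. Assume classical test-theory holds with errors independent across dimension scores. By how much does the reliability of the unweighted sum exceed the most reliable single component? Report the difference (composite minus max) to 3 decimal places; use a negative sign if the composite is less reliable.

-0.042

Var(sum) = 3 + 2.6 = 5.6; true-score variance = 2.43 + 2.6 = 5.03; composite reliability = 0.8982.
Max component reliability = 0.9400.
Difference = 0.8982 − 0.9400 = -0.042.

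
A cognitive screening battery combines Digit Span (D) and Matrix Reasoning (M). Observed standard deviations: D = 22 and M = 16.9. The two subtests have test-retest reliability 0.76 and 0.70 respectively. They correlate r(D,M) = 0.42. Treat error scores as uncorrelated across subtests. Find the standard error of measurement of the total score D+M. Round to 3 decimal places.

Var(total) = 769.61 + 312.312 = 1081.92.
True-score variance = 567.767 + 312.312 = 880.079, so reliability = 0.8134.
Error variance = 1081.92 − 880.079 = 201.843; SEM = √201.843 = 14.207.

14.207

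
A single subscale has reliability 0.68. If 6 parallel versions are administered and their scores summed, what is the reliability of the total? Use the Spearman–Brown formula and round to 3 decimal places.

ρ_k = kρ / (1 + (k−1)ρ) = 6·0.68 / (1 + 5·0.68) = 4.080 / 4.400 = 0.927.

0.927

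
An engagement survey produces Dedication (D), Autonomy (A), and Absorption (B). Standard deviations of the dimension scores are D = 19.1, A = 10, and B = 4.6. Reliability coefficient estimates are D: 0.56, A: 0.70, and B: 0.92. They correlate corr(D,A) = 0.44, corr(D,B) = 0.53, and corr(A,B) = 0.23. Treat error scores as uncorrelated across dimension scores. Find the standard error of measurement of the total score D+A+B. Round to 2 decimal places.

Var(total) = 485.97 + 282.372 = 768.342.
True-score variance = 293.761 + 282.372 = 576.132, so reliability = 0.7498.
Error variance = 768.342 − 576.132 = 192.209; SEM = √192.209 = 13.86.

13.86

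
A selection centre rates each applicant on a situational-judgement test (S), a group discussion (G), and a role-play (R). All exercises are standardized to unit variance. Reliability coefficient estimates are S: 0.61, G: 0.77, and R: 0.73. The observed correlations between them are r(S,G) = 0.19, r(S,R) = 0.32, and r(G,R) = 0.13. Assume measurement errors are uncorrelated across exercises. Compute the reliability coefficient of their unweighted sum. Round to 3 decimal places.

0.792

Var(S+G+R) = 3 + 2·[0.19 + 0.32 + 0.13] = 3 + 1.28 = 4.28.
With uncorrelated errors the cross-covariances are all true-score covariance, so they carry over unchanged; only the diagonal terms shrink to ρᵢσᵢ².
True-score variance = [0.61 + 0.77 + 0.73] + 1.28 = 2.11 + 1.28 = 3.39.
Reliability = 3.39 / 4.28 = 0.792.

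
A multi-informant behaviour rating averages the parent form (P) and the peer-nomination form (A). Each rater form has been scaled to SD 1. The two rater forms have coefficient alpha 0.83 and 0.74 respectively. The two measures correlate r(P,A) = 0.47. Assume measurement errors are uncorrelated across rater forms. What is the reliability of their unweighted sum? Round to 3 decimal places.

0.854

Var(P+A) = 2 + 2·[0.47] = 2 + 0.94 = 2.94.
With uncorrelated errors the cross-covariances are all true-score covariance, so they carry over unchanged; only the diagonal terms shrink to ρᵢσᵢ².
True-score variance = [0.83 + 0.74] + 0.94 = 1.57 + 0.94 = 2.51.
Reliability = 2.51 / 2.94 = 0.854.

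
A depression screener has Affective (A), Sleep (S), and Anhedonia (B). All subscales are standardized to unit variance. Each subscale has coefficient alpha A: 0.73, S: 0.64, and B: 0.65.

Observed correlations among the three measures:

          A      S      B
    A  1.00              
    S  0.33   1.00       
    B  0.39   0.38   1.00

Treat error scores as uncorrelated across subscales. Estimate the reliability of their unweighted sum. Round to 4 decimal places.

Var(A+S+B) = 3 + 2·[0.33 + 0.39 + 0.38] = 3 + 2.2 = 5.2.
With uncorrelated errors the cross-covariances are all true-score covariance, so they carry over unchanged; only the diagonal terms shrink to ρᵢσᵢ².
True-score variance = [0.73 + 0.64 + 0.65] + 2.2 = 2.02 + 2.2 = 4.22.
Reliability = 4.22 / 5.2 = 0.8115.

0.8115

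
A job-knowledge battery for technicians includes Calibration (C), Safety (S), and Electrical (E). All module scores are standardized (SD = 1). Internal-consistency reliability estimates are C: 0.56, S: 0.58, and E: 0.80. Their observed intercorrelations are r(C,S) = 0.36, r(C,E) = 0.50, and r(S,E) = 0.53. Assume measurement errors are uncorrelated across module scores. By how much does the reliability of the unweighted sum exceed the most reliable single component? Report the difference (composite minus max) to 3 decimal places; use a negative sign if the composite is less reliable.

Var(sum) = 3 + 2.78 = 5.78; true-score variance = 1.94 + 2.78 = 4.72; composite reliability = 0.8166.
Max component reliability = 0.8000.
Difference = 0.8166 − 0.8000 = 0.017.

0.017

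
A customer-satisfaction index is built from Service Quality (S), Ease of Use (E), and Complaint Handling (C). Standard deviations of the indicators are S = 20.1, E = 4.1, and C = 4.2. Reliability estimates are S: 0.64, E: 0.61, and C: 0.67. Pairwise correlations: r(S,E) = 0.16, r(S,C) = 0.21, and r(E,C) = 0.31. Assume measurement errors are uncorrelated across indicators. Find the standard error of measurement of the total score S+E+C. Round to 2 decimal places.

12.56

Var(total) = 438.46 + 72.504 = 510.964.
True-score variance = 280.639 + 72.504 = 353.143, so reliability = 0.6911.
Error variance = 510.964 − 353.143 = 157.821; SEM = √157.821 = 12.56.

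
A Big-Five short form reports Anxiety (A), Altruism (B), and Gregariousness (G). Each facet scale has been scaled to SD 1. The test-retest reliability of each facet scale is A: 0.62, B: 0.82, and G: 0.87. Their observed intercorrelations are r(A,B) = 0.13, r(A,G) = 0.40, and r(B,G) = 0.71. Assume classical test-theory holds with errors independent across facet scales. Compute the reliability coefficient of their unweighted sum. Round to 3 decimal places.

Var(A+B+G) = 3 + 2·[0.13 + 0.40 + 0.71] = 3 + 2.48 = 5.48.
With uncorrelated errors the cross-covariances are all true-score covariance, so they carry over unchanged; only the diagonal terms shrink to ρᵢσᵢ².
True-score variance = [0.62 + 0.82 + 0.87] + 2.48 = 2.31 + 2.48 = 4.79.
Reliability = 4.79 / 5.48 = 0.874.

0.874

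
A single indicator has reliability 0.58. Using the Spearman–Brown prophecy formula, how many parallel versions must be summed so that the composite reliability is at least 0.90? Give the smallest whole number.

k ≥ ρ*(1−ρ₁)/(ρ₁(1−ρ*)) = 0.90·0.42 / (0.58·0.10) = 6.517.
Smallest integer k = 7.

7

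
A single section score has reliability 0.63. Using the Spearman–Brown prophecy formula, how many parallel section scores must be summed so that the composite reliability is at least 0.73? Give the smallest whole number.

k ≥ ρ*(1−ρ₁)/(ρ₁(1−ρ*)) = 0.73·0.37 / (0.63·0.27) = 1.588.
Smallest integer k = 2.

2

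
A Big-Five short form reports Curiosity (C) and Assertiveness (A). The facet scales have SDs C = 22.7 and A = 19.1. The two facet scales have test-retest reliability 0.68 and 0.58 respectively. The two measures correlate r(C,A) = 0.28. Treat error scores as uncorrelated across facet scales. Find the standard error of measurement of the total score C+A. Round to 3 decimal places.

Var(total) = 880.1 + 242.799 = 1122.9.
True-score variance = 561.987 + 242.799 = 804.786, so reliability = 0.7167.
Error variance = 1122.9 − 804.786 = 318.113; SEM = √318.113 = 17.836.

17.836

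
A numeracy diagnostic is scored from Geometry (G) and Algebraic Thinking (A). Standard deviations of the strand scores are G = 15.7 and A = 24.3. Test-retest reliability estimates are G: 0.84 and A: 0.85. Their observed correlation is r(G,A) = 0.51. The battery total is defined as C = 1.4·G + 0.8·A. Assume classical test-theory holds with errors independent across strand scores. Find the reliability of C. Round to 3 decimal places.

Var(C) = 1.4²·15.7² + 0.8²·24.3² + 2·[1.12·15.7·24.3·0.51] = 861.034 + 435.837 = 1296.87.
Because errors are independent across components, Cov(Tᵢ,Tⱼ) = Cov(Xᵢ,Xⱼ); the off-diagonal part of the true-score variance is the same as above.
True-score variance = [1.4²·15.7²·0.84 + 0.8²·24.3²·0.85] + 435.837 = 727.048 + 435.837 = 1162.88.
Reliability = 1162.88 / 1296.87 = 0.897.

0.897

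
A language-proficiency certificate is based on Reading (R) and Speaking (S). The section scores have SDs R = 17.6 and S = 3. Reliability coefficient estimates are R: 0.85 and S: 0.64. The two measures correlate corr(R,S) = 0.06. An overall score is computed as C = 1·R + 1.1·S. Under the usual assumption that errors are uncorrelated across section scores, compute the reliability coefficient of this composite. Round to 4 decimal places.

0.8462

Var(C) = 17.6² + 1.1²·3² + 2·[1.1·17.6·3·0.06] = 320.65 + 6.9696 = 327.62.
Under uncorrelated errors the observed covariances equal the true-score covariances, so only the own-variance terms attenuate.
True-score variance = [17.6²·0.85 + 1.1²·3²·0.64] + 6.9696 = 270.266 + 6.9696 = 277.235.
Reliability = 277.235 / 327.62 = 0.8462.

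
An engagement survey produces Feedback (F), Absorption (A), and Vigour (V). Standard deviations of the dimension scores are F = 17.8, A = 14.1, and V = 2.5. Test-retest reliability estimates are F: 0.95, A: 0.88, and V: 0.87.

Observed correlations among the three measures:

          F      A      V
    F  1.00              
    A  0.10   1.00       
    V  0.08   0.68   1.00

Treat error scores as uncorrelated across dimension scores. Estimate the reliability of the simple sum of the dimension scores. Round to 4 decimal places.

Var(F+A+V) = 17.8² + 14.1² + 2.5² + 2·[17.8·14.1·0.10 + 17.8·2.5·0.08 + 14.1·2.5·0.68] = 521.9 + 105.256 = 627.156.
Because errors are independent across components, Cov(Tᵢ,Tⱼ) = Cov(Xᵢ,Xⱼ); the off-diagonal part of the true-score variance is the same as above.
True-score variance = [17.8²·0.95 + 14.1²·0.88 + 2.5²·0.87] + 105.256 = 481.388 + 105.256 = 586.644.
Reliability = 586.644 / 627.156 = 0.9354.

0.9354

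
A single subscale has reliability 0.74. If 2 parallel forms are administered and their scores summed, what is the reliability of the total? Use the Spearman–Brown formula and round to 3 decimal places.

0.851

ρ_k = kρ / (1 + (k−1)ρ) = 2·0.74 / (1 + 1·0.74) = 1.480 / 1.740 = 0.851.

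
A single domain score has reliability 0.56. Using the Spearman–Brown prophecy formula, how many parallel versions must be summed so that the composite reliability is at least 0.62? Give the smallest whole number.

k ≥ ρ*(1−ρ₁)/(ρ₁(1−ρ*)) = 0.62·0.44 / (0.56·0.38) = 1.282.
Smallest integer k = 2.

2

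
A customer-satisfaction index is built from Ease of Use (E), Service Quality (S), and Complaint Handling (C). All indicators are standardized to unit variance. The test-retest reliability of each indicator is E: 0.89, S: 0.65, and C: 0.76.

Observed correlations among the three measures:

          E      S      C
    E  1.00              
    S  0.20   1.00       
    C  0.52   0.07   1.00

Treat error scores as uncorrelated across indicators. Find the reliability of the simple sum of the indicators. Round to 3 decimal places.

Var(E+S+C) = 3 + 2·[0.20 + 0.52 + 0.07] = 3 + 1.58 = 4.58.
Because errors are independent across components, Cov(Tᵢ,Tⱼ) = Cov(Xᵢ,Xⱼ); the off-diagonal part of the true-score variance is the same as above.
True-score variance = [0.89 + 0.65 + 0.76] + 1.58 = 2.3 + 1.58 = 3.88.
Reliability = 3.88 / 4.58 = 0.847.

0.847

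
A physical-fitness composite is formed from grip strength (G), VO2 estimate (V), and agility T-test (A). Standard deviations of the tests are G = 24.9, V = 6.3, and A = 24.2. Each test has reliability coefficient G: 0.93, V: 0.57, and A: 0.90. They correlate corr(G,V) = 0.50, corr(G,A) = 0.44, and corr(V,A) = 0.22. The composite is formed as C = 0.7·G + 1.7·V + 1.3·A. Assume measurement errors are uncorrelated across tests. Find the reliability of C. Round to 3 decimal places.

Var(C) = 0.7²·24.9² + 1.7²·6.3² + 1.3²·24.2² + 2·[1.19·24.9·6.3·0.50 + 0.91·24.9·24.2·0.44 + 2.21·6.3·24.2·0.22] = 1408.24 + 817.473 = 2225.71.
Because errors are independent across components, Cov(Tᵢ,Tⱼ) = Cov(Xᵢ,Xⱼ); the off-diagonal part of the true-score variance is the same as above.
True-score variance = [0.7²·24.9²·0.93 + 1.7²·6.3²·0.57 + 1.3²·24.2²·0.90] + 817.473 = 1238.68 + 817.473 = 2056.15.
Reliability = 2056.15 / 2225.71 = 0.924.

0.924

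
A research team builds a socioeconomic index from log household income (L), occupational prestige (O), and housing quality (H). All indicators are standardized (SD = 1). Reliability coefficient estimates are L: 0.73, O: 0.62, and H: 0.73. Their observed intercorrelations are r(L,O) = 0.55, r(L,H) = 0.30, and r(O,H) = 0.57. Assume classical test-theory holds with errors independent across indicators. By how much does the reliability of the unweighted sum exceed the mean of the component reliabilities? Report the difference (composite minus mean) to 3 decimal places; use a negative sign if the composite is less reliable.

Var(sum) = 3 + 2.84 = 5.84; true-score variance = 2.08 + 2.84 = 4.92; composite reliability = 0.8425.
Mean component reliability = 0.6933.
Difference = 0.8425 − 0.6933 = 0.149.

0.149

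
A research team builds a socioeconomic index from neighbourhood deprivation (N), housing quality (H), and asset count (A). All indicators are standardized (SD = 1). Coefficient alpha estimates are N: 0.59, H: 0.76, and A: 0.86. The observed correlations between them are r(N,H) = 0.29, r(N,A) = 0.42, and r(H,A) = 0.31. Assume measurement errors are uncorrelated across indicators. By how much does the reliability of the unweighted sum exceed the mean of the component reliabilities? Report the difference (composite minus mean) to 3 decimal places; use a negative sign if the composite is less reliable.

Var(sum) = 3 + 2.04 = 5.04; true-score variance = 2.21 + 2.04 = 4.25; composite reliability = 0.8433.
Mean component reliability = 0.7367.
Difference = 0.8433 − 0.7367 = 0.107.

0.107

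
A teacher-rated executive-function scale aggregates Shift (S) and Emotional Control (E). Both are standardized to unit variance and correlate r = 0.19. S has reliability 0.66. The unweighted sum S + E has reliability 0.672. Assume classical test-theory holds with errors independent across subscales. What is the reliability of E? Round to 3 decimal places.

0.559

Var(S+E) = 2 + 2·0.19 = 2.380.
True-score variance = ρ_S + ρ_E + 2·0.19, so 0.672 = (0.66 + ρ_E + 0.38) / 2.380.
ρ_E = 0.672·2.380 − 0.66 − 0.38 = 0.559.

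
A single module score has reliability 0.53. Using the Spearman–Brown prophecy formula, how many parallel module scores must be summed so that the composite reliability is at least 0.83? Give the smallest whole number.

k ≥ ρ*(1−ρ₁)/(ρ₁(1−ρ*)) = 0.83·0.47 / (0.53·0.17) = 4.330.
Smallest integer k = 5.

5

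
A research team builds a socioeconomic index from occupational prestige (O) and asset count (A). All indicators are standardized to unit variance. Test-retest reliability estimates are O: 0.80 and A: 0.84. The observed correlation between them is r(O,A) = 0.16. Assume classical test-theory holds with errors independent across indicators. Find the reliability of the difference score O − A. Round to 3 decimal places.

0.786

Var(O−A) = 1 + 1 − 2·0.16 = 2 − 0.32 = 1.68.
With uncorrelated errors the cross-covariances are all true-score covariance, so they carry over unchanged; only the diagonal terms shrink to ρᵢσᵢ².
True-score variance = [0.80 + 0.84] − 0.32 = 1.64 − 0.32 = 1.32.
Reliability = 1.32 / 1.68 = 0.786.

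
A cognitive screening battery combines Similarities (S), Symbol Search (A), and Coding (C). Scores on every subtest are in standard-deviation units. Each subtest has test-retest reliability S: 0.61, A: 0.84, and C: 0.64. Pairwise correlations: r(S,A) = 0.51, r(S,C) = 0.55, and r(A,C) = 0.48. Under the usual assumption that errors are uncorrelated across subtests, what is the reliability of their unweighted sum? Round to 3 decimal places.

0.850

Var(S+A+C) = 3 + 2·[0.51 + 0.55 + 0.48] = 3 + 3.08 = 6.08.
Because errors are independent across components, Cov(Tᵢ,Tⱼ) = Cov(Xᵢ,Xⱼ); the off-diagonal part of the true-score variance is the same as above.
True-score variance = [0.61 + 0.84 + 0.64] + 3.08 = 2.09 + 3.08 = 5.17.
Reliability = 5.17 / 6.08 = 0.850.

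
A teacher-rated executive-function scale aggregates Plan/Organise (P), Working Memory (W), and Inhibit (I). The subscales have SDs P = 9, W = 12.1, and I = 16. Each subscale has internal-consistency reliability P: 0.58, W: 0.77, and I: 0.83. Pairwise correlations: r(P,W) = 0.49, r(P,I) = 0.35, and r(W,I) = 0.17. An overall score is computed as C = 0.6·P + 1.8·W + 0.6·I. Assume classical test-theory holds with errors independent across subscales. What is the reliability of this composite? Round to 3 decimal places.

0.833

Var(C) = 0.6²·9² + 1.8²·12.1² + 0.6²·16² + 2·[1.08·9·12.1·0.49 + 0.36·9·16·0.35 + 1.08·12.1·16·0.17] = 595.688 + 222.638 = 818.326.
Because errors are independent across components, Cov(Tᵢ,Tⱼ) = Cov(Xᵢ,Xⱼ); the off-diagonal part of the true-score variance is the same as above.
True-score variance = [0.6²·9²·0.58 + 1.8²·12.1²·0.77 + 0.6²·16²·0.83] + 222.638 = 458.669 + 222.638 = 681.307.
Reliability = 681.307 / 818.326 = 0.833.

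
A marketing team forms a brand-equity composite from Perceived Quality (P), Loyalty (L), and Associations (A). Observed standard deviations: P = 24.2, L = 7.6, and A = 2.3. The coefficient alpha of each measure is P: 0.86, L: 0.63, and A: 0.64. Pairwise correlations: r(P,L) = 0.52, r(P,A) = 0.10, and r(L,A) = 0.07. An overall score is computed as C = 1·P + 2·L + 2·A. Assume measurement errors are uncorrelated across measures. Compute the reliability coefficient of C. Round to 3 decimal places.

Var(C) = 24.2² + 2²·7.6² + 2²·2.3² + 2·[2·24.2·7.6·0.52 + 2·24.2·2.3·0.10 + 4·7.6·2.3·0.07] = 837.84 + 414.606 = 1252.45.
With uncorrelated errors the cross-covariances are all true-score covariance, so they carry over unchanged; only the diagonal terms shrink to ρᵢσᵢ².
True-score variance = [24.2²·0.86 + 2²·7.6²·0.63 + 2²·2.3²·0.64] + 414.606 = 662.748 + 414.606 = 1077.35.
Reliability = 1077.35 / 1252.45 = 0.860.

0.860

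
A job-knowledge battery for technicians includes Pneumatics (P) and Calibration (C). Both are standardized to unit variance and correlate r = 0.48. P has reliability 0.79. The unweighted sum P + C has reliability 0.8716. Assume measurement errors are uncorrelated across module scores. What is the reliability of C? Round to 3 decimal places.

0.830

Var(P+C) = 2 + 2·0.48 = 2.960.
True-score variance = ρ_P + ρ_C + 2·0.48, so 0.8716 = (0.79 + ρ_C + 0.96) / 2.960.
ρ_C = 0.8716·2.960 − 0.79 − 0.96 = 0.830.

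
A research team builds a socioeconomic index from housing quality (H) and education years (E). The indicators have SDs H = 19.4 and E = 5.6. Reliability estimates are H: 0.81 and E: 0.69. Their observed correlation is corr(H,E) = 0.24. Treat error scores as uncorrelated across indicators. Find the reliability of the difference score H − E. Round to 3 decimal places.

0.772

Var(H−E) = 19.4² + 5.6² − 2·19.4·5.6·0.24 = 407.72 − 52.1472 = 355.573.
With uncorrelated errors the cross-covariances are all true-score covariance, so they carry over unchanged; only the diagonal terms shrink to ρᵢσᵢ².
True-score variance = [19.4²·0.81 + 5.6²·0.69] − 52.1472 = 326.49 − 52.1472 = 274.343.
Reliability = 274.343 / 355.573 = 0.772.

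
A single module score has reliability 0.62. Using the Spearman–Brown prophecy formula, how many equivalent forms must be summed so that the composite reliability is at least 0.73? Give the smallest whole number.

2

k ≥ ρ*(1−ρ₁)/(ρ₁(1−ρ*)) = 0.73·0.38 / (0.62·0.27) = 1.657.
Smallest integer k = 2.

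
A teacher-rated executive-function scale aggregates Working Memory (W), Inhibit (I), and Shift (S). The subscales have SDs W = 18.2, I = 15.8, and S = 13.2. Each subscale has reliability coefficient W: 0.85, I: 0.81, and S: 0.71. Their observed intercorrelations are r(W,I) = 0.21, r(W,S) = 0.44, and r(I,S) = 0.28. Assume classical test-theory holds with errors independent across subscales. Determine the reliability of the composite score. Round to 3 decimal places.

Var(W+I+S) = 18.2² + 15.8² + 13.2² + 2·[18.2·15.8·0.21 + 18.2·13.2·0.44 + 15.8·13.2·0.28] = 755.12 + 448.98 = 1204.1.
With uncorrelated errors the cross-covariances are all true-score covariance, so they carry over unchanged; only the diagonal terms shrink to ρᵢσᵢ².
True-score variance = [18.2²·0.85 + 15.8²·0.81 + 13.2²·0.71] + 448.98 = 607.473 + 448.98 = 1056.45.
Reliability = 1056.45 / 1204.1 = 0.877.

0.877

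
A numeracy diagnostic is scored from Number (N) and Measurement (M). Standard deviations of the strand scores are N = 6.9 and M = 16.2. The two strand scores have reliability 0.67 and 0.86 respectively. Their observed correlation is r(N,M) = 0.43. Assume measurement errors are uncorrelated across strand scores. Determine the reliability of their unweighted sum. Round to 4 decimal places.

0.8709

Var(N+M) = 6.9² + 16.2² + 2·[6.9·16.2·0.43] = 310.05 + 96.1308 = 406.181.
Because errors are independent across components, Cov(Tᵢ,Tⱼ) = Cov(Xᵢ,Xⱼ); the off-diagonal part of the true-score variance is the same as above.
True-score variance = [6.9²·0.67 + 16.2²·0.86] + 96.1308 = 257.597 + 96.1308 = 353.728.
Reliability = 353.728 / 406.181 = 0.8709.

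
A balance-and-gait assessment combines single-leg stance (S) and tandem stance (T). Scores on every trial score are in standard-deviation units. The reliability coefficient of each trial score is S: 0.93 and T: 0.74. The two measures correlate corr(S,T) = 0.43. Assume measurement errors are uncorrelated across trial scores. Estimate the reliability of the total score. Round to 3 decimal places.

0.885

Var(S+T) = 2 + 2·[0.43] = 2 + 0.86 = 2.86.
With uncorrelated errors the cross-covariances are all true-score covariance, so they carry over unchanged; only the diagonal terms shrink to ρᵢσᵢ².
True-score variance = [0.93 + 0.74] + 0.86 = 1.67 + 0.86 = 2.53.
Reliability = 2.53 / 2.86 = 0.885.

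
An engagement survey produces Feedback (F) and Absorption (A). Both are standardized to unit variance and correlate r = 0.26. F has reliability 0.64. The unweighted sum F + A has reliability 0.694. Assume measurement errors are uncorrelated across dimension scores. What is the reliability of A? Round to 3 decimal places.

0.589

Var(F+A) = 2 + 2·0.26 = 2.520.
True-score variance = ρ_F + ρ_A + 2·0.26, so 0.694 = (0.64 + ρ_A + 0.52) / 2.520.
ρ_A = 0.694·2.520 − 0.64 − 0.52 = 0.589.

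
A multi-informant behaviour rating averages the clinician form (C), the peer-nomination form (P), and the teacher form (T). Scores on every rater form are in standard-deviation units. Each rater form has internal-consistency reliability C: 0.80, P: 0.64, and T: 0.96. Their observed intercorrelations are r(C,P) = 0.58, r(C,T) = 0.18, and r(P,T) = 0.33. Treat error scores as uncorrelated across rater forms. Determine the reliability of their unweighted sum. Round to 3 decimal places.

Var(C+P+T) = 3 + 2·[0.58 + 0.18 + 0.33] = 3 + 2.18 = 5.18.
Under uncorrelated errors the observed covariances equal the true-score covariances, so only the own-variance terms attenuate.
True-score variance = [0.80 + 0.64 + 0.96] + 2.18 = 2.4 + 2.18 = 4.58.
Reliability = 4.58 / 5.18 = 0.884.

0.884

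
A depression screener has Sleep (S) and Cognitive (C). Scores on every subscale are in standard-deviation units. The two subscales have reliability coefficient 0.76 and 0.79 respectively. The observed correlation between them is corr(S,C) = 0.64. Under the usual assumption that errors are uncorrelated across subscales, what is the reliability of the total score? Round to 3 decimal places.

0.863

Var(S+C) = 2 + 2·[0.64] = 2 + 1.28 = 3.28.
Under uncorrelated errors the observed covariances equal the true-score covariances, so only the own-variance terms attenuate.
True-score variance = [0.76 + 0.79] + 1.28 = 1.55 + 1.28 = 2.83.
Reliability = 2.83 / 3.28 = 0.863.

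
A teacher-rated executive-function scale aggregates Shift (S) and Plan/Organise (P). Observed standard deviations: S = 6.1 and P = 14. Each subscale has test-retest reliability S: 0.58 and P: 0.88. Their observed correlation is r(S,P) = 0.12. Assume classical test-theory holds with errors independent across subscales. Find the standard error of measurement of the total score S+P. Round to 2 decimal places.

6.26

Var(total) = 233.21 + 20.496 = 253.706.
True-score variance = 194.062 + 20.496 = 214.558, so reliability = 0.8457.
Error variance = 253.706 − 214.558 = 39.1482; SEM = √39.1482 = 6.26.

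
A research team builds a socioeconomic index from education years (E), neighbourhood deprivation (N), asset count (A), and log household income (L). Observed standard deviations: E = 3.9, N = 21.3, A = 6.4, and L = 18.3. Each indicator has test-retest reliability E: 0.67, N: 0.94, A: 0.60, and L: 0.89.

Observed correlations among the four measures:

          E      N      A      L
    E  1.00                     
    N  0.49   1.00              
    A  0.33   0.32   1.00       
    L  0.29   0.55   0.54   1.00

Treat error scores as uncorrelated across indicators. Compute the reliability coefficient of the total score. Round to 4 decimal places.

Var(E+N+A+L) = 3.9² + 21.3² + 6.4² + 18.3² + 2·[3.9·21.3·0.49 + 3.9·6.4·0.33 + 3.9·18.3·0.29 + 21.3·6.4·0.32 + 21.3·18.3·0.55 + 6.4·18.3·0.54] = 844.75 + 781.78 = 1626.53.
Under uncorrelated errors the observed covariances equal the true-score covariances, so only the own-variance terms attenuate.
True-score variance = [3.9²·0.67 + 21.3²·0.94 + 6.4²·0.60 + 18.3²·0.89] + 781.78 = 759.287 + 781.78 = 1541.07.
Reliability = 1541.07 / 1626.53 = 0.9475.

0.9475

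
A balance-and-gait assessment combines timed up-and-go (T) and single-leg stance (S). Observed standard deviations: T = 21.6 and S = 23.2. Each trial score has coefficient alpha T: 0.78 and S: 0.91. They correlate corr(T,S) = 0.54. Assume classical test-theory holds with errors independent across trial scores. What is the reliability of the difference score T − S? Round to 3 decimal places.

0.674

Var(T−S) = 21.6² + 23.2² − 2·21.6·23.2·0.54 = 1004.8 − 541.21 = 463.59.
With uncorrelated errors the cross-covariances are all true-score covariance, so they carry over unchanged; only the diagonal terms shrink to ρᵢσᵢ².
True-score variance = [21.6²·0.78 + 23.2²·0.91] − 541.21 = 853.715 − 541.21 = 312.506.
Reliability = 312.506 / 463.59 = 0.674.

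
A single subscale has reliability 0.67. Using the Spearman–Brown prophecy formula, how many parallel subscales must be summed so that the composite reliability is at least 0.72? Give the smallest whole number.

k ≥ ρ*(1−ρ₁)/(ρ₁(1−ρ*)) = 0.72·0.33 / (0.67·0.28) = 1.267.
Smallest integer k = 2.

2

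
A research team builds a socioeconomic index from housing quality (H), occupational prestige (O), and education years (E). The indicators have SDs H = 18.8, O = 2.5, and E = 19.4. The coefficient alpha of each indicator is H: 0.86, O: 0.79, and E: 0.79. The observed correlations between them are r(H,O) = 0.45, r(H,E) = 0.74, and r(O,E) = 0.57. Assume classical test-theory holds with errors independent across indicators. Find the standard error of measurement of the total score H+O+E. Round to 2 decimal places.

Var(total) = 736.05 + 637.376 = 1373.43.
True-score variance = 606.22 + 637.376 = 1243.6, so reliability = 0.9055.
Error variance = 1373.43 − 1243.6 = 129.83; SEM = √129.83 = 11.39.

11.39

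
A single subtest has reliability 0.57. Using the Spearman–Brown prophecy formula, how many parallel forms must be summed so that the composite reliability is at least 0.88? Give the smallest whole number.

k ≥ ρ*(1−ρ₁)/(ρ₁(1−ρ*)) = 0.88·0.43 / (0.57·0.12) = 5.532.
Smallest integer k = 6.

6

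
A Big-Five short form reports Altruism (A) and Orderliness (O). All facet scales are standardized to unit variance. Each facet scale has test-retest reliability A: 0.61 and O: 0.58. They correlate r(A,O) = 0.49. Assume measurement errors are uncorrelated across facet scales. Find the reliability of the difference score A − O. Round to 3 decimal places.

Var(A−O) = 1 + 1 − 2·0.49 = 2 − 0.98 = 1.02.
Because errors are independent across components, Cov(Tᵢ,Tⱼ) = Cov(Xᵢ,Xⱼ); the off-diagonal part of the true-score variance is the same as above.
True-score variance = [0.61 + 0.58] − 0.98 = 1.19 − 0.98 = 0.21.
Reliability = 0.21 / 1.02 = 0.206.

0.206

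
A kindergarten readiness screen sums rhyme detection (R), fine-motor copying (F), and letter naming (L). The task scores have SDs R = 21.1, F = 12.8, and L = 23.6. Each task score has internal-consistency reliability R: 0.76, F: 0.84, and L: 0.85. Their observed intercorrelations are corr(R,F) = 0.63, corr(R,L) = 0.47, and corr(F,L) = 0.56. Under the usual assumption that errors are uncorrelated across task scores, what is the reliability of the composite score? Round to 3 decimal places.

Var(R+F+L) = 21.1² + 12.8² + 23.6² + 2·[21.1·12.8·0.63 + 21.1·23.6·0.47 + 12.8·23.6·0.56] = 1166.01 + 1146.71 = 2312.72.
Under uncorrelated errors the observed covariances equal the true-score covariances, so only the own-variance terms attenuate.
True-score variance = [21.1²·0.76 + 12.8²·0.84 + 23.6²·0.85] + 1146.71 = 949.401 + 1146.71 = 2096.11.
Reliability = 2096.11 / 2312.72 = 0.906.

0.906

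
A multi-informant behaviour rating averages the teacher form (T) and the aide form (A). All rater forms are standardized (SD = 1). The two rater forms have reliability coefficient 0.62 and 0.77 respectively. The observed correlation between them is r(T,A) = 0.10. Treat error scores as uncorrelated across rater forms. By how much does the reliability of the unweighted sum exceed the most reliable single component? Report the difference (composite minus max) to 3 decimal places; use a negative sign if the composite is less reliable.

-0.047

Var(sum) = 2 + 0.2 = 2.2; true-score variance = 1.39 + 0.2 = 1.59; composite reliability = 0.7227.
Max component reliability = 0.7700.
Difference = 0.7227 − 0.7700 = -0.047.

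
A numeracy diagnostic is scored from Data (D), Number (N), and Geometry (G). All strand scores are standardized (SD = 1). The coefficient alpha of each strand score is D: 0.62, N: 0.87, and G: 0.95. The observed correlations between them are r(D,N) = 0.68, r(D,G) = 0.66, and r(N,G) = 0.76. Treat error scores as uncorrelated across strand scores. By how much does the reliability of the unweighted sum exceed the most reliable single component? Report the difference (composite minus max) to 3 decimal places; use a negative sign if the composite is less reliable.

Var(sum) = 3 + 4.2 = 7.2; true-score variance = 2.44 + 4.2 = 6.64; composite reliability = 0.9222.
Max component reliability = 0.9500.
Difference = 0.9222 − 0.9500 = -0.028.

-0.028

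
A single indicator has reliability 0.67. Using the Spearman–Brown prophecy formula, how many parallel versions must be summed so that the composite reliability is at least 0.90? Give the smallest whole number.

k ≥ ρ*(1−ρ₁)/(ρ₁(1−ρ*)) = 0.90·0.33 / (0.67·0.10) = 4.433.
Smallest integer k = 5.

5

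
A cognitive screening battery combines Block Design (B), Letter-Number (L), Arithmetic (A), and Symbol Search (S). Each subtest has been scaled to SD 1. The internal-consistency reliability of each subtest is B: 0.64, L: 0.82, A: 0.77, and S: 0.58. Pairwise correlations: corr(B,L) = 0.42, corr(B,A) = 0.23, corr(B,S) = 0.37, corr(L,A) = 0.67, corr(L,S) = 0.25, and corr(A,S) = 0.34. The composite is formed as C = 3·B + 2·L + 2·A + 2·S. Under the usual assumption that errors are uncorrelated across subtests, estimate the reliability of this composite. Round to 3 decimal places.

Var(C) = 3² + 2² + 2² + 2² + 2·[6·0.42 + 6·0.23 + 6·0.37 + 4·0.67 + 4·0.25 + 4·0.34] = 21 + 22.32 = 43.32.
With uncorrelated errors the cross-covariances are all true-score covariance, so they carry over unchanged; only the diagonal terms shrink to ρᵢσᵢ².
True-score variance = [3²·0.64 + 2²·0.82 + 2²·0.77 + 2²·0.58] + 22.32 = 14.44 + 22.32 = 36.76.
Reliability = 36.76 / 43.32 = 0.849.

0.849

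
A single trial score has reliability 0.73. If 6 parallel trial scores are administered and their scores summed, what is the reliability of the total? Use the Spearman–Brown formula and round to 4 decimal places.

ρ_k = kρ / (1 + (k−1)ρ) = 6·0.73 / (1 + 5·0.73) = 4.380 / 4.650 = 0.9419.

0.9419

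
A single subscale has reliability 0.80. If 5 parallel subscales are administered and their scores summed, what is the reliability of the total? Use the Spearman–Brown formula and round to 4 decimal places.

0.9524

ρ_k = kρ / (1 + (k−1)ρ) = 5·0.80 / (1 + 4·0.80) = 4.000 / 4.200 = 0.9524.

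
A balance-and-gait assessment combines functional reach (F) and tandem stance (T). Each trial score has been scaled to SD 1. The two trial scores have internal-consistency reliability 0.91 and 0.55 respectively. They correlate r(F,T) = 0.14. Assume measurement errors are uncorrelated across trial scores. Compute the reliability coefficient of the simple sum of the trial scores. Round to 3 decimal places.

Var(F+T) = 2 + 2·[0.14] = 2 + 0.28 = 2.28.
With uncorrelated errors the cross-covariances are all true-score covariance, so they carry over unchanged; only the diagonal terms shrink to ρᵢσᵢ².
True-score variance = [0.91 + 0.55] + 0.28 = 1.46 + 0.28 = 1.74.
Reliability = 1.74 / 2.28 = 0.763.

0.763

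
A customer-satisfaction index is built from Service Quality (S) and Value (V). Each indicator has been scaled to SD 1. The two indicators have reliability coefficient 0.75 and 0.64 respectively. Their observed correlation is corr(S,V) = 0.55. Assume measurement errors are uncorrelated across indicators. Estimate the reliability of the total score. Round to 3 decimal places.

Var(S+V) = 2 + 2·[0.55] = 2 + 1.1 = 3.1.
Because errors are independent across components, Cov(Tᵢ,Tⱼ) = Cov(Xᵢ,Xⱼ); the off-diagonal part of the true-score variance is the same as above.
True-score variance = [0.75 + 0.64] + 1.1 = 1.39 + 1.1 = 2.49.
Reliability = 2.49 / 3.1 = 0.803.

0.803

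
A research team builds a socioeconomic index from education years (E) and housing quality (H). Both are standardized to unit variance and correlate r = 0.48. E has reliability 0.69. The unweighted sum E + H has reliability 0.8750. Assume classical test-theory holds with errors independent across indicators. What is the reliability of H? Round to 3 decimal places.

Var(E+H) = 2 + 2·0.48 = 2.960.
True-score variance = ρ_E + ρ_H + 2·0.48, so 0.8750 = (0.69 + ρ_H + 0.96) / 2.960.
ρ_H = 0.8750·2.960 − 0.69 − 0.96 = 0.940.

0.940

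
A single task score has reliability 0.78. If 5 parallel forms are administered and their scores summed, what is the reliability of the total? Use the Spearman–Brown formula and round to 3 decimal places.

0.947

ρ_k = kρ / (1 + (k−1)ρ) = 5·0.78 / (1 + 4·0.78) = 3.900 / 4.120 = 0.947.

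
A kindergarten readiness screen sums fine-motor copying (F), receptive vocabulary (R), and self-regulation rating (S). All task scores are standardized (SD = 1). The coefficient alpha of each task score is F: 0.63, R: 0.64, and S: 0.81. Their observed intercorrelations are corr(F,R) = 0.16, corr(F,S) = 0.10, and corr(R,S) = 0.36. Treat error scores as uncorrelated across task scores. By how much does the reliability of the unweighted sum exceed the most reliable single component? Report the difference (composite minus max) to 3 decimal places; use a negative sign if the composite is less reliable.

-0.027

Var(sum) = 3 + 1.24 = 4.24; true-score variance = 2.08 + 1.24 = 3.32; composite reliability = 0.7830.
Max component reliability = 0.8100.
Difference = 0.7830 − 0.8100 = -0.027.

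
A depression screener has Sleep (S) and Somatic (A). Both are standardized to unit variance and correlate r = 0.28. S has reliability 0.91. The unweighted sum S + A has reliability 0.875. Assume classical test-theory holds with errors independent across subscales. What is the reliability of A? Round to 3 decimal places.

0.770

Var(S+A) = 2 + 2·0.28 = 2.560.
True-score variance = ρ_S + ρ_A + 2·0.28, so 0.875 = (0.91 + ρ_A + 0.56) / 2.560.
ρ_A = 0.875·2.560 − 0.91 − 0.56 = 0.770.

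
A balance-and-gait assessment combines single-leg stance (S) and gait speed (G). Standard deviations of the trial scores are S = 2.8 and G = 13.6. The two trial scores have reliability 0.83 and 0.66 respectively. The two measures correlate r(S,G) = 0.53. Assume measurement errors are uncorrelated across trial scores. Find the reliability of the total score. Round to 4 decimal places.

Var(S+G) = 2.8² + 13.6² + 2·[2.8·13.6·0.53] = 192.8 + 40.3648 = 233.165.
Because errors are independent across components, Cov(Tᵢ,Tⱼ) = Cov(Xᵢ,Xⱼ); the off-diagonal part of the true-score variance is the same as above.
True-score variance = [2.8²·0.83 + 13.6²·0.66] + 40.3648 = 128.581 + 40.3648 = 168.946.
Reliability = 168.946 / 233.165 = 0.7246.

0.7246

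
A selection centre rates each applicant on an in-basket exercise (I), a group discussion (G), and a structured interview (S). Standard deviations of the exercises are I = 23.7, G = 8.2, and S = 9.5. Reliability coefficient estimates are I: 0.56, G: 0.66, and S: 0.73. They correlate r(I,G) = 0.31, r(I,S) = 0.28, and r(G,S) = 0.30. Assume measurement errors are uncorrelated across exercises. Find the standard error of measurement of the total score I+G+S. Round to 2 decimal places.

17.16

Var(total) = 719.18 + 293.315 = 1012.49.
True-score variance = 424.807 + 293.315 = 718.122, so reliability = 0.7093.
Error variance = 1012.49 − 718.122 = 294.373; SEM = √294.373 = 17.16.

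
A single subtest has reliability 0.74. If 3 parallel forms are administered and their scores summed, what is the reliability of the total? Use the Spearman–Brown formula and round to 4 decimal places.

ρ_k = kρ / (1 + (k−1)ρ) = 3·0.74 / (1 + 2·0.74) = 2.220 / 2.480 = 0.8952.

0.8952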